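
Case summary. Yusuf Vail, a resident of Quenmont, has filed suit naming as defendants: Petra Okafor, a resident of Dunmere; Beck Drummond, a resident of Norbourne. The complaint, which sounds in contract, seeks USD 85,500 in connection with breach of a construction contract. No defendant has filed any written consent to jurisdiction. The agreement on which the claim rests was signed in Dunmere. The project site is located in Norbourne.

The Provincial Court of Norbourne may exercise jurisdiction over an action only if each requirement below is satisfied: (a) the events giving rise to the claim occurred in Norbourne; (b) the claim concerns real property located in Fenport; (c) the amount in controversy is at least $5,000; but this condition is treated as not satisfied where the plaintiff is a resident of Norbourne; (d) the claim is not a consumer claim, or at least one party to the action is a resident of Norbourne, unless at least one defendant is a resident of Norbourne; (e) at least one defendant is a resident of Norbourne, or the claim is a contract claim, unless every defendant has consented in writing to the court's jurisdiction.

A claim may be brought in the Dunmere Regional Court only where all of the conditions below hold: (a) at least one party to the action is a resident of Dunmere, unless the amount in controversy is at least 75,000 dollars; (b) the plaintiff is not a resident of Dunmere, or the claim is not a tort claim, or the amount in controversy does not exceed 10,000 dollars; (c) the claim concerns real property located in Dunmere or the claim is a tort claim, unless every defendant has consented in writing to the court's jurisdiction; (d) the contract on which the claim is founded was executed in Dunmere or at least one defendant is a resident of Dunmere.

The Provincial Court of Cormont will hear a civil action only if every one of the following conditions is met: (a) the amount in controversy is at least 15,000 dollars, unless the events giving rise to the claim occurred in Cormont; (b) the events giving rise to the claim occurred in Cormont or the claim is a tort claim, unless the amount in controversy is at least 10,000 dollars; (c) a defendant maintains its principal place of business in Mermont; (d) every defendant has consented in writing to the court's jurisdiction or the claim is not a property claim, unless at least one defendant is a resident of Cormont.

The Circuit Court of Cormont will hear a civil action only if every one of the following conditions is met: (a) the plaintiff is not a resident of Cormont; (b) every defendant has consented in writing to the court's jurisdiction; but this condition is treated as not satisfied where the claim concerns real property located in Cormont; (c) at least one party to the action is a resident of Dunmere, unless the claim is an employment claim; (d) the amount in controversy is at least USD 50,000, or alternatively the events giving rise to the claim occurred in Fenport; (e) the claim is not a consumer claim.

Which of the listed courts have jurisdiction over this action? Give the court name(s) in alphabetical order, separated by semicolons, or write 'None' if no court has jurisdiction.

None

The Provincial Court of Norbourne:
  (a) The operative events occurred in Norbourne. Satisfied.
  (b) The claim does not concern real property. Condition not met.
  (c) The amount in controversy is $85,500, which meets the USD 5,000 floor. The exception is not triggered, since the plaintiff resides in Quenmont, not Norbourne. Condition met.
  (d) The claim is a contract claim, not a consumer claim, so this disjunct is met. Condition met.
  (e) Beck Drummond resides in Norbourne, which satisfies one of the alternatives. Satisfied.
  → The court lacks jurisdiction.
The Dunmere Regional Court:
  (a) Petra Okafor resides in Dunmere. Met.
  (b) The plaintiff resides in Quenmont, which is not Dunmere, which satisfies one of the alternatives. Condition met.
  (c) The claim does not concern real property; the claim is a contract claim, not a tort claim — none of the alternatives is met. And no such written consent has been filed, so the proviso does not save it. Condition not met.
  (d) The contract was executed in Dunmere, which satisfies one of the alternatives. Satisfied.
  → No jurisdiction.
The Provincial Court of Cormont:
  (a) The amount in controversy is $85,500, which meets the 15,000 dollars floor. Condition met.
  (b) The operative events occurred in Norbourne, not Cormont; the claim is a contract claim, not a tort claim — no alternative holds. However, the amount in controversy is USD 85,500, which meets the $10,000 floor, so the 'unless' proviso supplies this condition. Condition met.
  (c) No defendant is a corporation. Condition not met.
  (d) The claim is a contract claim, not a property claim, so this disjunct is met. Satisfied.
  → No jurisdiction.
The Circuit Court of Cormont:
  (a) The plaintiff resides in Quenmont, which is not Cormont. Condition met.
  (b) No such written consent has been filed. Fails.
  (c) Petra Okafor resides in Dunmere. Condition met.
  (d) The amount in controversy is 85,500 dollars, which meets the $50,000 floor, which satisfies one of the alternatives. Satisfied.
  (e) The claim is a contract claim, not a consumer claim. Satisfied.
  → No jurisdiction.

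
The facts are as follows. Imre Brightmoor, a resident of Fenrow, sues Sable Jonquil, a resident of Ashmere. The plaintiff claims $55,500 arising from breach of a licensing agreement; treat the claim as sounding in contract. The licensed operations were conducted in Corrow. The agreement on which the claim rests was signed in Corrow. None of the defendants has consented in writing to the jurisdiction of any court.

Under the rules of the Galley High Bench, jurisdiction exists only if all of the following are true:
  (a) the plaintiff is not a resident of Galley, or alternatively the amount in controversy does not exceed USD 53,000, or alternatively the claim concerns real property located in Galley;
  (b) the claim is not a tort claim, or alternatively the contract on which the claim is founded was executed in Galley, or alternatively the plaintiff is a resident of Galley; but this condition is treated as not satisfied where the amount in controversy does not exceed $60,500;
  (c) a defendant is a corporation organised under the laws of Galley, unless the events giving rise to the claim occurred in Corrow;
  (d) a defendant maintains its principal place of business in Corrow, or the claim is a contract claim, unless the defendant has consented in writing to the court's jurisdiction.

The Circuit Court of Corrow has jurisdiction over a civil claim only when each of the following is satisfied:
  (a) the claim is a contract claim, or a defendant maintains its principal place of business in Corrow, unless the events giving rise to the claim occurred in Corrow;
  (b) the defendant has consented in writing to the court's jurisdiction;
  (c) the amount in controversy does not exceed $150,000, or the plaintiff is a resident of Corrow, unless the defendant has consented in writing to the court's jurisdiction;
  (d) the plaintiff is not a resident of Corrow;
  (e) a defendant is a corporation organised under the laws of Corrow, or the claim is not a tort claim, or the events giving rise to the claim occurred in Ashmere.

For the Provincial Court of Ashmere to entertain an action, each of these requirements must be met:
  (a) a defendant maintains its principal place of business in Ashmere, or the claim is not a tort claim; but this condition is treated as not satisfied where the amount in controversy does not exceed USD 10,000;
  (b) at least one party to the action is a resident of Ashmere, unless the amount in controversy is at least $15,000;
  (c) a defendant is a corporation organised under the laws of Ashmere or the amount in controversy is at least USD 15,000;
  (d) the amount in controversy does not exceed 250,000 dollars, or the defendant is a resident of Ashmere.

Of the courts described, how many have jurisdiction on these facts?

The Galley High Bench:
  (a) The plaintiff resides in Fenrow, which is not Galley, so one alternative holds. Condition met.
  (b) The claim is a contract claim, not a tort claim — that alternative is enough. However, the amount in controversy is USD 55,500, within the 60,500 dollars ceiling, which falls within the stated exception and so defeats the condition. Fails.
  (c) No defendant is a corporation. However, the operative events occurred in Corrow, so the 'unless' proviso supplies this condition. Met.
  (d) The claim is a contract claim, so this disjunct is met. Condition met.
  → Not every requirement is met — no jurisdiction.
The Circuit Court of Corrow:
  (a) The claim is a contract claim — that alternative is enough. Satisfied.
  (b) No such written consent has been filed. Condition not met.
  (c) The amount in controversy is 55,500 dollars, within the USD 150,000 ceiling, which satisfies one of the alternatives. Met.
  (d) The plaintiff resides in Fenrow, which is not Corrow. Satisfied.
  (e) The claim is a contract claim, not a tort claim — that alternative is enough. Condition met.
  → The court lacks jurisdiction.
The Provincial Court of Ashmere:
  (a) The claim is a contract claim, not a tort claim, which satisfies one of the alternatives. And the carve-out is inapplicable — the amount in controversy is $55,500, above the 10,000 dollars ceiling. Condition met.
  (b) Sable Jonquil resides in Ashmere. Met.
  (c) The amount in controversy is 55,500 dollars, which meets the 15,000 dollars floor, which satisfies one of the alternatives. Satisfied.
  (d) The amount in controversy is USD 55,500, within the 250,000 dollars ceiling — that alternative is enough. Met.
  → Every requirement is satisfied — jurisdiction.
Courts with jurisdiction: the Provincial Court of Ashmere — 1 in total.

1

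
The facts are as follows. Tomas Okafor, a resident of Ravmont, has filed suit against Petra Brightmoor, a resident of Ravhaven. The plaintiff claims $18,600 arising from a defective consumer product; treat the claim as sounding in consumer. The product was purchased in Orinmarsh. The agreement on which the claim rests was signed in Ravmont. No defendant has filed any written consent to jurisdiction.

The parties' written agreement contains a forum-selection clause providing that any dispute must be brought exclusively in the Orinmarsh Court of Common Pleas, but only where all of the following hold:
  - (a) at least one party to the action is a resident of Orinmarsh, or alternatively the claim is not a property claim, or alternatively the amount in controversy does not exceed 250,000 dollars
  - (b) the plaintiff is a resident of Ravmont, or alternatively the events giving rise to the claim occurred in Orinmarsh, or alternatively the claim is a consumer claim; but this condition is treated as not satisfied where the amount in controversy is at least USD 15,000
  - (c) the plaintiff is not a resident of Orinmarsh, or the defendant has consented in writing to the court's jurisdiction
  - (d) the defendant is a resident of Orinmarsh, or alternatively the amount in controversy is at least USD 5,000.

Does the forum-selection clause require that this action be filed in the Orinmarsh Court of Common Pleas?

No

The Orinmarsh Court of Common Pleas:
  (a) The claim is a consumer claim, not a property claim, which satisfies one of the alternatives. Condition met.
  (b) The plaintiff resides in Ravmont, so one alternative holds. However, the amount in controversy is USD 18,600, which meets the $15,000 floor, which falls within the stated exception and so defeats the condition. Condition not met.
  (c) The plaintiff resides in Ravmont, which is not Orinmarsh, so this disjunct is met. Met.
  (d) The amount in controversy is USD 18,600, which meets the 5,000 dollars floor, so this disjunct is met. Condition met.
  → The clause does not apply.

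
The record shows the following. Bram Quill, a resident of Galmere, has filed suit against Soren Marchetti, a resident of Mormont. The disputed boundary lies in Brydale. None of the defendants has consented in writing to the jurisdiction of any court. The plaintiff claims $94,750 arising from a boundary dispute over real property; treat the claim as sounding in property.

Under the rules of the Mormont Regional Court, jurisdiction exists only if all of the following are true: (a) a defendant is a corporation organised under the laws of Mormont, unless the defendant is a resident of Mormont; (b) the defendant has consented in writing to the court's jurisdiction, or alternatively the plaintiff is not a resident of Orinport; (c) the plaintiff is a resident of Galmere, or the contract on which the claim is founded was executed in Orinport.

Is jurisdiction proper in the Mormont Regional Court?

Yes

The Mormont Regional Court:
  (a) No defendant is a corporation. However, the defendant resides in Mormont, so the 'unless' proviso supplies this condition. Met.
  (b) The plaintiff resides in Galmere, which is not Orinport, so this disjunct is met. Met.
  (c) The plaintiff resides in Galmere, so this disjunct is met. Satisfied.
  → The court has jurisdiction.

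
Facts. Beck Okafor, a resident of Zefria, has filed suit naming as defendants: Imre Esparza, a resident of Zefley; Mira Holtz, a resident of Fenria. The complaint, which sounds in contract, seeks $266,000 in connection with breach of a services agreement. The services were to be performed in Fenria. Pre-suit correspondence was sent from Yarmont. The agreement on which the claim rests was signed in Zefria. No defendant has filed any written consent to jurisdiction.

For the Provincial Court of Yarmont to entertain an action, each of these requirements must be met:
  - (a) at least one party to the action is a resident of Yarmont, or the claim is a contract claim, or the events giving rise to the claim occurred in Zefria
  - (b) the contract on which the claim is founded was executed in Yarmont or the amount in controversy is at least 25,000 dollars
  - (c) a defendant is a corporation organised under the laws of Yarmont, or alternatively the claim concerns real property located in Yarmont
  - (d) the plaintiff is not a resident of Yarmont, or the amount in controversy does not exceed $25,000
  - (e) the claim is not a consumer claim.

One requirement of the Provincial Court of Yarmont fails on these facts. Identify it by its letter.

The Provincial Court of Yarmont:
  (a) The claim is a contract claim, so this disjunct is met. Condition met.
  (b) The amount in controversy is $266,000, which meets the 25,000 dollars floor — that alternative is enough. Met.
  (c) No defendant is a corporation; the claim does not concern real property — no alternative holds. Condition not met.
  (d) The plaintiff resides in Zefria, which is not Yarmont, so one alternative holds. Condition met.
  (e) The claim is a contract claim, not a consumer claim. Met.
Only condition (c) fails.

(c)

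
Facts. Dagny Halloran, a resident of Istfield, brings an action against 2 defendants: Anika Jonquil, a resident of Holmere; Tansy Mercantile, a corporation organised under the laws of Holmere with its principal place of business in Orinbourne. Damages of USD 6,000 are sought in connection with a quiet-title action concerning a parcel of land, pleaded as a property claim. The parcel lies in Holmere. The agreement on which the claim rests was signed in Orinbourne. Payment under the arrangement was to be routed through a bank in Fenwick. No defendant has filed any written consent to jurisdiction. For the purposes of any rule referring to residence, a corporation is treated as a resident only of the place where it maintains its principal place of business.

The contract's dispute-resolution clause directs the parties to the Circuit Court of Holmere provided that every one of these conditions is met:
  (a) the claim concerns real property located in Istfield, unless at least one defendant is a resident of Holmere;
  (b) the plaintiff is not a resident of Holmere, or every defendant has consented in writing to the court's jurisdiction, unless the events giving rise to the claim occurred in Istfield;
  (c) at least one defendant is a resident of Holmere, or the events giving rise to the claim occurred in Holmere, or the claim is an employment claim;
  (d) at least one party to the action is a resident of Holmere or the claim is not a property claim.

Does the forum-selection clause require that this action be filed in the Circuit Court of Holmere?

The Circuit Court of Holmere:
  (a) The property lies in Holmere, not Istfield. However, Anika Jonquil resides in Holmere, so the 'unless' proviso supplies this condition. Satisfied.
  (b) The plaintiff resides in Istfield, which is not Holmere, so this disjunct is met. Met.
  (c) Anika Jonquil resides in Holmere, so one alternative holds. Satisfied.
  (d) Anika Jonquil resides in Holmere — that alternative is enough. Condition met.
  → Forum clause is triggered.

Yes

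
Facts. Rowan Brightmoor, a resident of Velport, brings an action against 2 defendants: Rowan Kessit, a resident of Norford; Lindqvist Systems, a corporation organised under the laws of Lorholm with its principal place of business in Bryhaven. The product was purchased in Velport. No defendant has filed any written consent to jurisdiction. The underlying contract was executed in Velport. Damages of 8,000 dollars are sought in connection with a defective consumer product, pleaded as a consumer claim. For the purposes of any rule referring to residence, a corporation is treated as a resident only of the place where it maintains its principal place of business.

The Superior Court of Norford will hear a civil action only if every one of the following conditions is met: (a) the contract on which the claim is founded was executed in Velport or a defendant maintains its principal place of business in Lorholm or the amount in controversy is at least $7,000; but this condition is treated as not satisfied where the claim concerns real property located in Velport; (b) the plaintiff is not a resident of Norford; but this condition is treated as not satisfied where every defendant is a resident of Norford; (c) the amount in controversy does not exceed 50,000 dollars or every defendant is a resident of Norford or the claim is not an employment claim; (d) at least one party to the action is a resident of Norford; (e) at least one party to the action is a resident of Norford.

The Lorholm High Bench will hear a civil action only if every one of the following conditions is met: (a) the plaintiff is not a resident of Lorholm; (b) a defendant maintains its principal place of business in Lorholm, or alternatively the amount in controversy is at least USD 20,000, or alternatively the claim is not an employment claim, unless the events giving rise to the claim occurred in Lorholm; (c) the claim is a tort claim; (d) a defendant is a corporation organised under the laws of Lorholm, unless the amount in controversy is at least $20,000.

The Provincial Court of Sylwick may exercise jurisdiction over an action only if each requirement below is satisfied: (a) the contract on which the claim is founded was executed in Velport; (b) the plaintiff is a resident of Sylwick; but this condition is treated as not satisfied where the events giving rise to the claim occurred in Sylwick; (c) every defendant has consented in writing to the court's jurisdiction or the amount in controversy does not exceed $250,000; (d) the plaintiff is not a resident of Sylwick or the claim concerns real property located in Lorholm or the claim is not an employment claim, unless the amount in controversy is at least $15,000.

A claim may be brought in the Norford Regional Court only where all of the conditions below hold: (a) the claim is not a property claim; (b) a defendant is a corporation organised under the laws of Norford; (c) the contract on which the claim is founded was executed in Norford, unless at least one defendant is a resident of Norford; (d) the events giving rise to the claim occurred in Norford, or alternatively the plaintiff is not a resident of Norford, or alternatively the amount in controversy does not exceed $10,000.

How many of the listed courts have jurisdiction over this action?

The Superior Court of Norford:
  (a) The contract was executed in Velport — that alternative is enough. And the carve-out is inapplicable — the claim does not concern real property. Met.
  (b) The plaintiff resides in Velport, which is not Norford. The exception is not triggered, since the defendants reside as follows — Rowan Kessit in Norford, Lindqvist Systems in Bryhaven — not all in Norford. Condition met.
  (c) The amount in controversy is 8,000 dollars, within the USD 50,000 ceiling, so this disjunct is met. Condition met.
  (d) Rowan Kessit resides in Norford. Condition met.
  (e) Rowan Kessit resides in Norford. Condition met.
  → Jurisdiction lies.
The Lorholm High Bench:
  (a) The plaintiff resides in Velport, which is not Lorholm. Satisfied.
  (b) The claim is a consumer claim, not an employment claim, which satisfies one of the alternatives. Satisfied.
  (c) The claim is a consumer claim, not a tort claim. Condition not met.
  (d) Lindqvist Systems is organised under the laws of Lorholm. Condition met.
  → Not every requirement is met — no jurisdiction.
The Provincial Court of Sylwick:
  (a) The contract was executed in Velport. Satisfied.
  (b) The plaintiff resides in Velport, not Sylwick. Fails.
  (c) The amount in controversy is 8,000 dollars, within the USD 250,000 ceiling, so this disjunct is met. Condition met.
  (d) The plaintiff resides in Velport, which is not Sylwick, so this disjunct is met. Met.
  → The court lacks jurisdiction.
The Norford Regional Court:
  (a) The claim is a consumer claim, not a property claim. Condition met.
  (b) The corporate defendant(s) are organised in Lorholm, not Norford. Not satisfied.
  (c) The contract was executed in Velport, not Norford. However, Rowan Kessit resides in Norford, so the 'unless' proviso supplies this condition. Satisfied.
  (d) The plaintiff resides in Velport, which is not Norford — that alternative is enough. Condition met.
  → The court lacks jurisdiction.
Courts with jurisdiction: the Superior Court of Norford — 1 in total.

1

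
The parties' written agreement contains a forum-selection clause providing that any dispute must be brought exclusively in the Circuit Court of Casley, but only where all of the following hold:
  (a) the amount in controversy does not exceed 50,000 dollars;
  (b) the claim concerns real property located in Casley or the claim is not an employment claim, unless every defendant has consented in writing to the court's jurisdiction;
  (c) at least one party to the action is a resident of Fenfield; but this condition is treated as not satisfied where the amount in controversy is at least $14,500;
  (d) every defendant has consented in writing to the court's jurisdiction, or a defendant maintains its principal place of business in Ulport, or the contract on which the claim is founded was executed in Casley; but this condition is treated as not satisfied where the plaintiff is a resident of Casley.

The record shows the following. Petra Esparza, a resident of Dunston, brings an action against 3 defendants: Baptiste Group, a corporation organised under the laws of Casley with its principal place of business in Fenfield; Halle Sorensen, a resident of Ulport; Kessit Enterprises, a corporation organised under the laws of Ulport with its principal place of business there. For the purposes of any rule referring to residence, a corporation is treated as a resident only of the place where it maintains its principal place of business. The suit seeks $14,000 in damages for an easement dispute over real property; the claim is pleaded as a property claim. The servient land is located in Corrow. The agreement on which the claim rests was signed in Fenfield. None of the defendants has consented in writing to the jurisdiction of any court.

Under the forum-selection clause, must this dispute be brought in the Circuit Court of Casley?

Yes

The Circuit Court of Casley:
  (a) The amount in controversy is 14,000 dollars, within the $50,000 ceiling. Met.
  (b) The claim is a property claim, not an employment claim, which satisfies one of the alternatives. Condition met.
  (c) Baptiste Group resides in Fenfield. The exception is not triggered, since the amount in controversy is USD 14,000, below the USD 14,500 floor. Condition met.
  (d) Kessit Enterprises has its principal place of business in Ulport — that alternative is enough. The carve-out does not apply: the plaintiff resides in Dunston, not Casley. Satisfied.
  → Forum clause is triggered.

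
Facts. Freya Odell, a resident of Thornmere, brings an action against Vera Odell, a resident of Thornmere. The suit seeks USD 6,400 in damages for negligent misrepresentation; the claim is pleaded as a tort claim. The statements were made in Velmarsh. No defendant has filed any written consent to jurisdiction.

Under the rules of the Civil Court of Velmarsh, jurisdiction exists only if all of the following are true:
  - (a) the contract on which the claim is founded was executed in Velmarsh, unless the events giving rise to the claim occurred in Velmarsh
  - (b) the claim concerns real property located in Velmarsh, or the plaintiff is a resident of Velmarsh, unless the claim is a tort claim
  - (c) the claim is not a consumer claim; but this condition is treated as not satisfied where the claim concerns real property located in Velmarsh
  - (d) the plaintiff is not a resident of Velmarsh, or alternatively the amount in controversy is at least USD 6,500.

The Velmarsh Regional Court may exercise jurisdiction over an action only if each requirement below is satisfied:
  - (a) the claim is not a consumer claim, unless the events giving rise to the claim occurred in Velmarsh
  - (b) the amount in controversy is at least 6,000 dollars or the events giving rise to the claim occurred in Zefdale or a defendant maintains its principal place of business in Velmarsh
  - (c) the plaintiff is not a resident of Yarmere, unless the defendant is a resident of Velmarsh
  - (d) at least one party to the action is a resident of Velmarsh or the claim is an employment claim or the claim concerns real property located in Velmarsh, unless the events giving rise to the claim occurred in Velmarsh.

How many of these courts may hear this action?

The Civil Court of Velmarsh:
  (a) No contract (and hence no place of execution) is alleged. The proviso rescues it, though: the operative events occurred in Velmarsh. Condition met.
  (b) The claim does not concern real property; the plaintiff resides in Thornmere, not Velmarsh — none of the alternatives is met. But the claim is a tort claim, and the 'unless' clause therefore excuses the requirement. Condition met.
  (c) The claim is a tort claim, not a consumer claim. The carve-out does not apply: the claim does not concern real property. Condition met.
  (d) The plaintiff resides in Thornmere, which is not Velmarsh, so one alternative holds. Met.
  → Every requirement is satisfied — jurisdiction.
The Velmarsh Regional Court:
  (a) The claim is a tort claim, not a consumer claim. Met.
  (b) The amount in controversy is $6,400, which meets the 6,000 dollars floor, which satisfies one of the alternatives. Condition met.
  (c) The plaintiff resides in Thornmere, which is not Yarmere. Met.
  (d) No party resides in Velmarsh; the claim is a tort claim, not an employment claim; the claim does not concern real property — every alternative fails. But the operative events occurred in Velmarsh, and the 'unless' clause therefore excuses the requirement. Satisfied.
  → Every requirement is satisfied — jurisdiction.
Courts with jurisdiction: the Civil Court of Velmarsh, the Velmarsh Regional Court — 2 in total.

2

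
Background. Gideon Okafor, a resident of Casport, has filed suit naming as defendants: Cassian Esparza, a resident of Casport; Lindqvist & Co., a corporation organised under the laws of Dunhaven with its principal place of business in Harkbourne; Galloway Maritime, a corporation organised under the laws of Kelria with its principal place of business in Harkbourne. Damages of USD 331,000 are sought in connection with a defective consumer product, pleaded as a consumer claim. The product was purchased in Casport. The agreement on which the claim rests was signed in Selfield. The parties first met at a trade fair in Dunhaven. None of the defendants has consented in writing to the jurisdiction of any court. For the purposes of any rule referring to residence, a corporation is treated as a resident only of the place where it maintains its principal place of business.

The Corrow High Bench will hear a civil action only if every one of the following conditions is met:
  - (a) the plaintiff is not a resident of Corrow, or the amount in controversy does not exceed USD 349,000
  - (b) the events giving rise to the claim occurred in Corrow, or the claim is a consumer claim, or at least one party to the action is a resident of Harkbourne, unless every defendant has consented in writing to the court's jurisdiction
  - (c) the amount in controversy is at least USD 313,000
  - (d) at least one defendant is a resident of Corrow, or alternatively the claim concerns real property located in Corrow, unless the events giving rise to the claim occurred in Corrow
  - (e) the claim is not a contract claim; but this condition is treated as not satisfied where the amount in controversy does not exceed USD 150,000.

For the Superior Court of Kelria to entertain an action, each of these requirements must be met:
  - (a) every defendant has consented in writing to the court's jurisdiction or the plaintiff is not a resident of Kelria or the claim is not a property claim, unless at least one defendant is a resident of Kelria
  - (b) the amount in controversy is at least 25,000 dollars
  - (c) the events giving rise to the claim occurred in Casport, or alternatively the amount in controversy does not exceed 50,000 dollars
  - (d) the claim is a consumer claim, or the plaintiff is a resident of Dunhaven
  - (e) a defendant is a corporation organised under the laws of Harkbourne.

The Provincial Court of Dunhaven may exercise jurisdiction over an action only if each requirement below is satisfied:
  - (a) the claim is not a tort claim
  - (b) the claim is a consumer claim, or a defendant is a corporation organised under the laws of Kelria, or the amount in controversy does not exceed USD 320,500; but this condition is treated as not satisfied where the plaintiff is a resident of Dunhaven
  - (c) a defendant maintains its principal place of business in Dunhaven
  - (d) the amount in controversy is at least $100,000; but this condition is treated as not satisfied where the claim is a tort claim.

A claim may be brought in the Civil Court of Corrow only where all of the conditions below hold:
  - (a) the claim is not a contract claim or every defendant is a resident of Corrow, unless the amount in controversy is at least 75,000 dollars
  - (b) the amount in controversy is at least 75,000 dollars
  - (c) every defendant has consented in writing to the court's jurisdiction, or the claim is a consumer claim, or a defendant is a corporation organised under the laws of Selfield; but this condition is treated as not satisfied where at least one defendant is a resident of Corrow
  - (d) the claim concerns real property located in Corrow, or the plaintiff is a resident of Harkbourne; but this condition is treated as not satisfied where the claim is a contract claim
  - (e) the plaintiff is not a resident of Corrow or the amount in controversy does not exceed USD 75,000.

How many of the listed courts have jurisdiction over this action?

0

The Corrow High Bench:
  (a) The plaintiff resides in Casport, which is not Corrow, so this disjunct is met. Condition met.
  (b) The claim is a consumer claim, so this disjunct is met. Met.
  (c) The amount in controversy is 331,000 dollars, which meets the USD 313,000 floor. Condition met.
  (d) No defendant resides in Corrow (they reside in Casport, Harkbourne, Harkbourne); the claim does not concern real property — none of the alternatives is met. Nor does the 'unless' clause help: the operative events occurred in Casport, not Corrow. Condition not met.
  (e) The claim is a consumer claim, not a contract claim. The carve-out does not apply: the amount in controversy is 331,000 dollars, above the $150,000 ceiling. Condition met.
  → Not every requirement is met — no jurisdiction.
The Superior Court of Kelria:
  (a) The plaintiff resides in Casport, which is not Kelria, which satisfies one of the alternatives. Condition met.
  (b) The amount in controversy is $331,000, which meets the 25,000 dollars floor. Satisfied.
  (c) The operative events occurred in Casport, so one alternative holds. Met.
  (d) The claim is a consumer claim, so this disjunct is met. Met.
  (e) The corporate defendant(s) are organised in Dunhaven, Kelria, not Harkbourne. Not met.
  → Not every requirement is met — no jurisdiction.
The Provincial Court of Dunhaven:
  (a) The claim is a consumer claim, not a tort claim. Met.
  (b) The claim is a consumer claim, so one alternative holds. The exception is not triggered, since the plaintiff resides in Casport, not Dunhaven. Met.
  (c) The corporate defendant(s) have their principal place of business in Harkbourne, not Dunhaven. Condition not met.
  (d) The amount in controversy is USD 331,000, which meets the USD 100,000 floor. The exception is not triggered, since the claim is a consumer claim, not a tort claim. Condition met.
  → No jurisdiction.
The Civil Court of Corrow:
  (a) The claim is a consumer claim, not a contract claim, so this disjunct is met. Satisfied.
  (b) The amount in controversy is 331,000 dollars, which meets the 75,000 dollars floor. Satisfied.
  (c) The claim is a consumer claim — that alternative is enough. The carve-out does not apply: no defendant resides in Corrow (they reside in Casport, Harkbourne, Harkbourne). Condition met.
  (d) The claim does not concern real property; the plaintiff resides in Casport, not Harkbourne — every alternative fails. Not met.
  (e) The plaintiff resides in Casport, which is not Corrow, so one alternative holds. Met.
  → Not every requirement is met — no jurisdiction.
No court satisfies all of its conditions.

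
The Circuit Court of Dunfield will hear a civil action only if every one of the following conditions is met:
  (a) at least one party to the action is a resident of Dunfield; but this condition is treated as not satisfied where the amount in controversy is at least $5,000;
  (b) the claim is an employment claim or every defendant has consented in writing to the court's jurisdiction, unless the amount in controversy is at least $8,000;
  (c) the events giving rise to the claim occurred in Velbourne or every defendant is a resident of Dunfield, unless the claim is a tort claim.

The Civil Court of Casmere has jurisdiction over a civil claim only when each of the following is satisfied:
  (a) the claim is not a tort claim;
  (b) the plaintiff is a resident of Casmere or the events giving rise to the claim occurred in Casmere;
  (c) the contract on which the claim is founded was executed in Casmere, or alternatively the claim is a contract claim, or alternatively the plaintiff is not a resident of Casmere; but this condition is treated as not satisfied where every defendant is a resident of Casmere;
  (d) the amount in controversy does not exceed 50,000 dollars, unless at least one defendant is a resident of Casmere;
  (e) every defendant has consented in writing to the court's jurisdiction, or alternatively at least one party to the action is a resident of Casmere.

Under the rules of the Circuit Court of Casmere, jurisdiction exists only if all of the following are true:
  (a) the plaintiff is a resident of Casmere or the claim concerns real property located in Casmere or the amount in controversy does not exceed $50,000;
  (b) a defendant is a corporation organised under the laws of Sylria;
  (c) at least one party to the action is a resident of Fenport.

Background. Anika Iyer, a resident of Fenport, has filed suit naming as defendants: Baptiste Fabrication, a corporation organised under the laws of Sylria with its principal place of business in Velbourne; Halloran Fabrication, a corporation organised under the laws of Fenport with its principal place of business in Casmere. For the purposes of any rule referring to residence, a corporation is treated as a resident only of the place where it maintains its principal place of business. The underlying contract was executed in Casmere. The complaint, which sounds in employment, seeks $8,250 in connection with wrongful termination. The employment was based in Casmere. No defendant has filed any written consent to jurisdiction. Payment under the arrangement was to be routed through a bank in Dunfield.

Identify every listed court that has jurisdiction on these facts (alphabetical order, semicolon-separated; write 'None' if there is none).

the Circuit Court of Casmere; the Civil Court of Casmere

The Circuit Court of Dunfield:
  (a) No party resides in Dunfield. Fails.
  (b) The claim is an employment claim — that alternative is enough. Condition met.
  (c) The operative events occurred in Casmere, not Velbourne; the defendants reside as follows — Baptiste Fabrication in Velbourne, Halloran Fabrication in Casmere — not all in Dunfield — no alternative holds. The proviso offers no rescue either, since the claim is an employment claim, not a tort claim. Condition not met.
  → At least one condition fails; no jurisdiction.
The Civil Court of Casmere:
  (a) The claim is an employment claim, not a tort claim. Condition met.
  (b) The operative events occurred in Casmere — that alternative is enough. Condition met.
  (c) The contract was executed in Casmere, so one alternative holds. And the carve-out is inapplicable — the defendants reside as follows — Baptiste Fabrication in Velbourne, Halloran Fabrication in Casmere — not all in Casmere. Satisfied.
  (d) The amount in controversy is $8,250, within the 50,000 dollars ceiling. Met.
  (e) Halloran Fabrication resides in Casmere, so this disjunct is met. Met.
  → Every requirement is satisfied — jurisdiction.
The Circuit Court of Casmere:
  (a) The amount in controversy is USD 8,250, within the 50,000 dollars ceiling — that alternative is enough. Condition met.
  (b) Baptiste Fabrication is organised under the laws of Sylria. Satisfied.
  (c) Anika Iyer resides in Fenport. Met.
  → Every requirement is satisfied — jurisdiction.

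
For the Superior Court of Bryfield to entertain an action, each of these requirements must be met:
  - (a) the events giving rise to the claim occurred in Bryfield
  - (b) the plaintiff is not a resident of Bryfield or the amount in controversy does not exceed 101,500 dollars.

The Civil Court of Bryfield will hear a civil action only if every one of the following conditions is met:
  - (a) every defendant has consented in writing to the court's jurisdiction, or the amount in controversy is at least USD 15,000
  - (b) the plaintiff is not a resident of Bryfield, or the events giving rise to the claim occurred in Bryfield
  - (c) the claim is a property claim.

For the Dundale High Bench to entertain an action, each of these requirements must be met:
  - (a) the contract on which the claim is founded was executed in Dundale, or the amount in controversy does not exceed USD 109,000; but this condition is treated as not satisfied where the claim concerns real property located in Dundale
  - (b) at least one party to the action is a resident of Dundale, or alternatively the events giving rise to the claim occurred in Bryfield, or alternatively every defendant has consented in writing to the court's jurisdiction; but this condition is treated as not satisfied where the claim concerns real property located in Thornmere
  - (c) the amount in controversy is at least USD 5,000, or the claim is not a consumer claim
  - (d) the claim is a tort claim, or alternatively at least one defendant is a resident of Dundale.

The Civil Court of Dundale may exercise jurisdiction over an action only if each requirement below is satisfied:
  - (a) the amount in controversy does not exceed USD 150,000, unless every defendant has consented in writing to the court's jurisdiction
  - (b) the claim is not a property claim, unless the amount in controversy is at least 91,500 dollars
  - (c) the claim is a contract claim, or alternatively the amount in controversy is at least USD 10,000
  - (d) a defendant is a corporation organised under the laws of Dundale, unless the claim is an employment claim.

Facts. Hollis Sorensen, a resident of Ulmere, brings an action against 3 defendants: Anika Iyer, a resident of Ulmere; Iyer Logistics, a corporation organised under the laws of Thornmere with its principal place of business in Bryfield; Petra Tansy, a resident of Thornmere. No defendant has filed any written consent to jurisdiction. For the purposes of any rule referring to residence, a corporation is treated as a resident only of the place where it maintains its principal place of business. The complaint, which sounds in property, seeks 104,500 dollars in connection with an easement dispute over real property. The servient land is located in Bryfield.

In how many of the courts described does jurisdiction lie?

The Superior Court of Bryfield:
  (a) The operative events occurred in Bryfield. Met.
  (b) The plaintiff resides in Ulmere, which is not Bryfield, which satisfies one of the alternatives. Met.
  → The court has jurisdiction.
The Civil Court of Bryfield:
  (a) The amount in controversy is 104,500 dollars, which meets the $15,000 floor — that alternative is enough. Satisfied.
  (b) The plaintiff resides in Ulmere, which is not Bryfield — that alternative is enough. Met.
  (c) The claim is a property claim. Condition met.
  → The court has jurisdiction.
The Dundale High Bench:
  (a) The amount in controversy is $104,500, within the 109,000 dollars ceiling, so this disjunct is met. The exception is not triggered, since the property lies in Bryfield, not Dundale. Met.
  (b) The operative events occurred in Bryfield, so one alternative holds. And the carve-out is inapplicable — the property lies in Bryfield, not Thornmere. Met.
  (c) The amount in controversy is $104,500, which meets the 5,000 dollars floor, so one alternative holds. Met.
  (d) The claim is a property claim, not a tort claim; no defendant resides in Dundale (they reside in Ulmere, Bryfield, Thornmere) — no alternative holds. Not satisfied.
  → The court lacks jurisdiction.
The Civil Court of Dundale:
  (a) The amount in controversy is 104,500 dollars, within the 150,000 dollars ceiling. Satisfied.
  (b) The claim is a property claim. The proviso rescues it, though: the amount in controversy is USD 104,500, which meets the USD 91,500 floor. Satisfied.
  (c) The amount in controversy is $104,500, which meets the $10,000 floor — that alternative is enough. Satisfied.
  (d) The corporate defendant(s) are organised in Thornmere, not Dundale. Nor does the 'unless' clause help: the claim is a property claim, not an employment claim. Condition not met.
  → At least one condition fails; no jurisdiction.
Courts with jurisdiction: the Superior Court of Bryfield, the Civil Court of Bryfield — 2 in total.

2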